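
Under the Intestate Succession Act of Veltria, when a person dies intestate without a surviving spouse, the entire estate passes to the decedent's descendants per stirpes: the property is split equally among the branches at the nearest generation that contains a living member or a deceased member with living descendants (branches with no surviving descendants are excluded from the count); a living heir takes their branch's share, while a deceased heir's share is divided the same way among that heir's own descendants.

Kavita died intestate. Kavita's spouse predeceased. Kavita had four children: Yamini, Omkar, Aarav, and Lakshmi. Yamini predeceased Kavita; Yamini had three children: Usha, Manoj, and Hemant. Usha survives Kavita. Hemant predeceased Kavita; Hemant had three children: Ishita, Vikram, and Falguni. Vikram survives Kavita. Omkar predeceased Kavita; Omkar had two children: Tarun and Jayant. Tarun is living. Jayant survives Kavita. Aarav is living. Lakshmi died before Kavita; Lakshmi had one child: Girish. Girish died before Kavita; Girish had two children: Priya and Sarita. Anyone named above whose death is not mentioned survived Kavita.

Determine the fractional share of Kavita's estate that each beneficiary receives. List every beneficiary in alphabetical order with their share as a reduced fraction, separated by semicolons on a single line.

Aarav 1/4; Falguni 1/36; Ishita 1/36; Jayant 1/8; Manoj 1/12; Priya 1/8; Sarita 1/8; Tarun 1/8; Usha 1/12; Vikram 1/36

There is no surviving spouse, so the entire estate passes to Kavita's descendants per stirpes.
The estate is divided into 4 equal shares of 1/4 among Yamini, Omkar, Aarav, Lakshmi.
Yamini predeceased; the 1/4 allotted to Yamini's branch passes to Yamini's issue by representation.
The 1/4 is divided into 3 equal shares of 1/12 among Usha, Manoj, Hemant.
Usha is living and takes 1/12.
Manoj is living and takes 1/12.
Hemant predeceased; the 1/12 allotted to Hemant's branch passes to Hemant's issue by representation.
The 1/12 is divided into 3 equal shares of 1/36 among Ishita, Vikram, Falguni.
Ishita is living and takes 1/36.
Vikram is living and takes 1/36.
Falguni is living and takes 1/36.
Omkar predeceased; the 1/4 allotted to Omkar's branch passes to Omkar's issue by representation.
The 1/4 is divided into 2 equal shares of 1/8 among Tarun, Jayant.
Tarun is living and takes 1/8.
Jayant is living and takes 1/8.
Aarav is living and takes 1/4.
Lakshmi predeceased; the 1/4 allotted to Lakshmi's branch passes to Lakshmi's issue by representation.
Girish's line is the sole branch at this level, so the full 1/4 passes to Girish's issue by representation.
The 1/4 is divided into 2 equal shares of 1/8 among Priya, Sarita.
Priya is living and takes 1/8.
Sarita is living and takes 1/8.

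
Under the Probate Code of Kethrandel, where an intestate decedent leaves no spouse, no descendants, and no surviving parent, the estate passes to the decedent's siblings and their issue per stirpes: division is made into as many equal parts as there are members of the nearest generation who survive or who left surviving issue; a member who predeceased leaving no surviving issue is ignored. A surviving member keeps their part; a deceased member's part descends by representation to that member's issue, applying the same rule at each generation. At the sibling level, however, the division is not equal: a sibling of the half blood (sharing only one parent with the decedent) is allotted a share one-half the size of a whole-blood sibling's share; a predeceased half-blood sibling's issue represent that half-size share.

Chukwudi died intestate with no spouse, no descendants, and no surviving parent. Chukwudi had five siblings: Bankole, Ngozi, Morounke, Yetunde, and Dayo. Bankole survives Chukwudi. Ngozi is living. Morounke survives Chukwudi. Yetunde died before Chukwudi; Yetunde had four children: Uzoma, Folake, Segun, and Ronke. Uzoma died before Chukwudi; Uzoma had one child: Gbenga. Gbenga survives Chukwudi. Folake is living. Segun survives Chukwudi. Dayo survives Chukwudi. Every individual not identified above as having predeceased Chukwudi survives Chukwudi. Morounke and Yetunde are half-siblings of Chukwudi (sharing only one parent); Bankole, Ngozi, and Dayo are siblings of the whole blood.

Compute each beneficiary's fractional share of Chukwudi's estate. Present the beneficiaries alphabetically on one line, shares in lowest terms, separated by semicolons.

Bankole 1/4; Dayo 1/4; Folake 1/32; Gbenga 1/32; Morounke 1/8; Ngozi 1/4; Ronke 1/32; Segun 1/32

No spouse, descendants, or parent survives, so the estate passes to Chukwudi's siblings per stirpes.
Half-blood siblings count for one-half the weight of whole-blood siblings at the initial division.
Dividing 1 in proportion to weights (total weight 4): Bankole (weight 1) → 1/4; Ngozi (weight 1) → 1/4; Morounke (weight 1/2) → 1/8; Yetunde (weight 1/2) → 1/8; Dayo (weight 1) → 1/4.
Bankole is living and takes 1/4.
Ngozi is living and takes 1/4.
Morounke is living and takes 1/8.
Yetunde predeceased; the 1/8 allotted to Yetunde's branch passes to Yetunde's issue by representation.
The 1/8 is divided into 4 equal shares of 1/32 among Uzoma, Folake, Segun, Ronke.
Uzoma predeceased; the 1/32 allotted to Uzoma's branch passes to Uzoma's issue by representation.
Gbenga is the sole taker at this level and receives the full 1/32.
Folake is living and takes 1/32.
Segun is living and takes 1/32.
Ronke is living and takes 1/32.
Dayo is living and takes 1/4.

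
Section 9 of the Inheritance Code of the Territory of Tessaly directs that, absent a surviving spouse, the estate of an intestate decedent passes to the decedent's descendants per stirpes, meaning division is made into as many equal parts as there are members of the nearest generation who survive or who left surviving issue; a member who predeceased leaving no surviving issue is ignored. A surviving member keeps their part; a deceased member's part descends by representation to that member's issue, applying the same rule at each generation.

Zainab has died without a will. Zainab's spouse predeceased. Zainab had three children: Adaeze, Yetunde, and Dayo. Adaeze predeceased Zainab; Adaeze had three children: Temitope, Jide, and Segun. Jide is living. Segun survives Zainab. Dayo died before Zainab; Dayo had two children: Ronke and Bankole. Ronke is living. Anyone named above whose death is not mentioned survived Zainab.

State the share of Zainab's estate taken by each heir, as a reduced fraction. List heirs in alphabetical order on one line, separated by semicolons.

There is no surviving spouse, so the entire estate passes to Zainab's descendants per stirpes.
The estate is divided into 3 equal shares of 1/3 among Adaeze, Yetunde, Dayo.
Adaeze predeceased; the 1/3 allotted to Adaeze's branch passes to Adaeze's issue by representation.
The 1/3 is divided into 3 equal shares of 1/9 among Temitope, Jide, Segun.
Temitope is living and takes 1/9.
Jide is living and takes 1/9.
Segun is living and takes 1/9.
Yetunde is living and takes 1/3.
Dayo predeceased; the 1/3 allotted to Dayo's branch passes to Dayo's issue by representation.
The 1/3 is divided into 2 equal shares of 1/6 among Ronke, Bankole.
Ronke is living and takes 1/6.
Bankole is living and takes 1/6.

Bankole 1/6; Jide 1/9; Ronke 1/6; Segun 1/9; Temitope 1/9; Yetunde 1/3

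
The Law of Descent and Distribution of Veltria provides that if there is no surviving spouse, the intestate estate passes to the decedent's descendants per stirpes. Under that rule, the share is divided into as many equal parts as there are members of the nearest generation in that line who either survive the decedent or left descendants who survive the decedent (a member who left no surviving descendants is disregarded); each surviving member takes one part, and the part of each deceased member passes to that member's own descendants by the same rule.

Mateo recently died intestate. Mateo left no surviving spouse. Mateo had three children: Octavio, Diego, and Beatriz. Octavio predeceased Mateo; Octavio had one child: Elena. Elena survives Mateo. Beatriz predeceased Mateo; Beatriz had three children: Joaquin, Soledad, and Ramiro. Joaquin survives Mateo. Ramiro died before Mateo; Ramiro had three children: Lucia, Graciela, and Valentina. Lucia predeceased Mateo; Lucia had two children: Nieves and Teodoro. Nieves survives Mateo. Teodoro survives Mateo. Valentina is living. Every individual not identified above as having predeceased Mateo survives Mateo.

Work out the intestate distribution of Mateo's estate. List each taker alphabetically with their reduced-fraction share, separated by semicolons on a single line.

Diego 1/3; Elena 1/3; Graciela 1/27; Joaquin 1/9; Nieves 1/54; Soledad 1/9; Teodoro 1/54; Valentina 1/27

There is no surviving spouse, so the entire estate passes to Mateo's descendants per stirpes.
The estate is divided into 3 equal shares of 1/3 among Octavio, Diego, Beatriz.
Octavio predeceased; the 1/3 allotted to Octavio's branch passes to Octavio's issue by representation.
Elena is the sole taker at this level and receives the full 1/3.
Diego is living and takes 1/3.
Beatriz predeceased; the 1/3 allotted to Beatriz's branch passes to Beatriz's issue by representation.
The 1/3 is divided into 3 equal shares of 1/9 among Joaquin, Soledad, Ramiro.
Joaquin is living and takes 1/9.
Soledad is living and takes 1/9.
Ramiro predeceased; the 1/9 allotted to Ramiro's branch passes to Ramiro's issue by representation.
The 1/9 is divided into 3 equal shares of 1/27 among Lucia, Graciela, Valentina.
Lucia predeceased; the 1/27 allotted to Lucia's branch passes to Lucia's issue by representation.
The 1/27 is divided into 2 equal shares of 1/54 among Nieves, Teodoro.
Nieves is living and takes 1/54.
Teodoro is living and takes 1/54.
Graciela is living and takes 1/27.
Valentina is living and takes 1/27.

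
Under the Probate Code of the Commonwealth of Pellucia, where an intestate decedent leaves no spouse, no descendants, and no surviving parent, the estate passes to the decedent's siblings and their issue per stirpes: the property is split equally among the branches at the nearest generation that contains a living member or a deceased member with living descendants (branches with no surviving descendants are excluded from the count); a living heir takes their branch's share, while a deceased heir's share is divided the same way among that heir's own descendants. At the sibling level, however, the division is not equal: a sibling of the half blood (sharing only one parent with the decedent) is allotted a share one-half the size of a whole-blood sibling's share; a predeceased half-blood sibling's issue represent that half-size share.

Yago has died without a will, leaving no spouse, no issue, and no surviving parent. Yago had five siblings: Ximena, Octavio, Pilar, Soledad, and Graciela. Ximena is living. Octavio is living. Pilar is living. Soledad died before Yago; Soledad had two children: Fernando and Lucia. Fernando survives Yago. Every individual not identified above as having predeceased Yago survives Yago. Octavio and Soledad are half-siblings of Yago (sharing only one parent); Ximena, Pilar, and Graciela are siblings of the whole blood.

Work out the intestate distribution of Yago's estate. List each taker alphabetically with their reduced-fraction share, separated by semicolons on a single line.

No spouse, descendants, or parent survives, so the estate passes to Yago's siblings per stirpes.
Half-blood siblings count for one-half the weight of whole-blood siblings at the initial division.
Dividing 1 in proportion to weights (total weight 4): Ximena (weight 1) → 1/4; Octavio (weight 1/2) → 1/8; Pilar (weight 1) → 1/4; Soledad (weight 1/2) → 1/8; Graciela (weight 1) → 1/4.
Ximena is living and takes 1/4.
Octavio is living and takes 1/8.
Pilar is living and takes 1/4.
Soledad predeceased; the 1/8 allotted to Soledad's branch passes to Soledad's issue by representation.
The 1/8 is divided into 2 equal shares of 1/16 among Fernando, Lucia.
Fernando is living and takes 1/16.
Lucia is living and takes 1/16.
Graciela is living and takes 1/4.

Fernando 1/16; Graciela 1/4; Lucia 1/16; Octavio 1/8; Pilar 1/4; Ximena 1/4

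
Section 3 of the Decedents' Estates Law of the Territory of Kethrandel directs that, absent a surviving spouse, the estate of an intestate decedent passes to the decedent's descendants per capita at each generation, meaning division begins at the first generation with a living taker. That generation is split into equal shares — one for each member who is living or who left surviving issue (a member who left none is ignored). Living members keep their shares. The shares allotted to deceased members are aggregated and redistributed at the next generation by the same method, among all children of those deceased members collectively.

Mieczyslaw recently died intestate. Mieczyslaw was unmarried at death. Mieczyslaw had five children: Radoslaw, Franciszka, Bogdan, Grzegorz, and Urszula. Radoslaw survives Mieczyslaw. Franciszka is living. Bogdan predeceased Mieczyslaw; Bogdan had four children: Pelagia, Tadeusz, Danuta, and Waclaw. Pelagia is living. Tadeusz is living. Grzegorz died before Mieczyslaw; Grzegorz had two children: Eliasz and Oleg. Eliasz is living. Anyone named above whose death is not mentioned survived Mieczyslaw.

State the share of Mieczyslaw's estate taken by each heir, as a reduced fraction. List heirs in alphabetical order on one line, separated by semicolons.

Danuta 1/15; Eliasz 1/15; Franciszka 1/5; Oleg 1/15; Pelagia 1/15; Radoslaw 1/5; Tadeusz 1/15; Urszula 1/5; Waclaw 1/15

There is no surviving spouse, so the entire estate passes to Mieczyslaw's descendants per capita at each generation.
At generation 1 (Radoslaw, Franciszka, Bogdan, Grzegorz, Urszula) there are 5 shares of (1)/5 = 1/5 each.
Living: Radoslaw, Franciszka, and Urszula — each takes 1/5.
Deceased: Bogdan and Grzegorz. Their combined 2/5 is pooled and carried to generation 2.
At generation 2 (Pelagia, Tadeusz, Danuta, Waclaw, Eliasz, Oleg) there are 6 shares of (2/5)/6 = 1/15 each.
Living: Pelagia, Tadeusz, Danuta, Waclaw, Eliasz, and Oleg — each takes 1/15.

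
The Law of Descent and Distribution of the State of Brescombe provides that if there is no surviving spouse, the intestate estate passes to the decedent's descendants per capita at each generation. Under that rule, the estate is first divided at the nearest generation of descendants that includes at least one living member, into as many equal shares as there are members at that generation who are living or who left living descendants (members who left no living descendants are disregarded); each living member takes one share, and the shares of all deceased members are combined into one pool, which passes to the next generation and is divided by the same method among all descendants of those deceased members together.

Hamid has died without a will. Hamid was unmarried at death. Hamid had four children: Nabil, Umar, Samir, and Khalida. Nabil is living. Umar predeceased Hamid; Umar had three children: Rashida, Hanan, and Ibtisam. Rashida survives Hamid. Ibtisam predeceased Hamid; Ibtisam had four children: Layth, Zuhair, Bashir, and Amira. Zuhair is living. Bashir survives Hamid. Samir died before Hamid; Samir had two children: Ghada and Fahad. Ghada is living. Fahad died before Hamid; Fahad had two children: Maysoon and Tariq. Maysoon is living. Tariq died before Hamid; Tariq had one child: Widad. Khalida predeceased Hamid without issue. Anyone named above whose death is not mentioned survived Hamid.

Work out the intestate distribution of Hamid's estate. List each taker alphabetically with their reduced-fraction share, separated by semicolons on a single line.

Amira 2/45; Bashir 2/45; Ghada 2/15; Hanan 2/15; Layth 2/45; Maysoon 2/45; Nabil 1/3; Rashida 2/15; Widad 2/45; Zuhair 2/45

There is no surviving spouse, so the entire estate passes to Hamid's descendants per capita at each generation.
At generation 1 (Nabil, Umar, Samir) there are 3 shares of (1)/3 = 1/3 each.
Living: Nabil — each takes 1/3.
Deceased: Umar and Samir. Their combined 2/3 is pooled and carried to generation 2.
At generation 2 (Rashida, Hanan, Ibtisam, Ghada, Fahad) there are 5 shares of (2/3)/5 = 2/15 each.
Living: Rashida, Hanan, and Ghada — each takes 2/15.
Deceased: Ibtisam and Fahad. Their combined 4/15 is pooled and carried to generation 3.
At generation 3 (Layth, Zuhair, Bashir, Amira, Maysoon, Tariq) there are 6 shares of (4/15)/6 = 2/45 each.
Living: Layth, Zuhair, Bashir, Amira, and Maysoon — each takes 2/45.
Deceased: Tariq. That 2/45 share is carried to generation 4.
At generation 4 (Widad) there are 1 shares of (2/45)/1 = 2/45 each.
Living: Widad — each takes 2/45.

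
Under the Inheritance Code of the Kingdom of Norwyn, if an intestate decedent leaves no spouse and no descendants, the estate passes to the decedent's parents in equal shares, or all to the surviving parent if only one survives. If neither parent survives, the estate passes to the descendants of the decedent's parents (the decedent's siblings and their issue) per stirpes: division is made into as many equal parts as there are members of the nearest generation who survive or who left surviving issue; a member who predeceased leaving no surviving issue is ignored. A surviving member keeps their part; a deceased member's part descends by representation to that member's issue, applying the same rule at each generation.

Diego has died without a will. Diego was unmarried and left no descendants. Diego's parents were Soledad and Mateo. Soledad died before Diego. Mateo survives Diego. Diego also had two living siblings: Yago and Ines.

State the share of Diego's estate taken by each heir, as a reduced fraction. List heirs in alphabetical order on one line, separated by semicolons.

Mateo 1

Only one parent, Mateo, survives, so Mateo takes the entire estate. The siblings take nothing because a surviving parent has priority.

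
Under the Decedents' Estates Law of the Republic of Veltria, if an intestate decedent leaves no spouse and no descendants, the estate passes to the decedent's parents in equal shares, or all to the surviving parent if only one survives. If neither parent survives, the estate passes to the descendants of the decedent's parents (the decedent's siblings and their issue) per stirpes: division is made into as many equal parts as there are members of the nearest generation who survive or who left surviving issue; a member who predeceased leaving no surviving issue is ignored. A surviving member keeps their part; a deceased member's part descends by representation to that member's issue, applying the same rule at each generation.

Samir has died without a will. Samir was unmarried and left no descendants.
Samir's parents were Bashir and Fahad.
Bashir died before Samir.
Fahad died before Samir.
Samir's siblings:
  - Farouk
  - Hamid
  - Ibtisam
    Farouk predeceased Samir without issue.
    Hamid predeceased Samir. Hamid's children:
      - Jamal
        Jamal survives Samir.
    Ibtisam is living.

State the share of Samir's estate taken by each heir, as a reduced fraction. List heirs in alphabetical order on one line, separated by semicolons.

Ibtisam 1/2; Jamal 1/2

Neither parent survives and there are no descendants, so the estate passes to Samir's siblings and their issue per stirpes.
Farouk left no surviving issue, so that branch lapses and is disregarded.
The estate is divided into 2 equal shares of 1/2 among Hamid, Ibtisam.
Hamid predeceased; the 1/2 allotted to Hamid's branch passes to Hamid's issue by representation.
Jamal is the sole taker at this level and receives the full 1/2.
Ibtisam is living and takes 1/2.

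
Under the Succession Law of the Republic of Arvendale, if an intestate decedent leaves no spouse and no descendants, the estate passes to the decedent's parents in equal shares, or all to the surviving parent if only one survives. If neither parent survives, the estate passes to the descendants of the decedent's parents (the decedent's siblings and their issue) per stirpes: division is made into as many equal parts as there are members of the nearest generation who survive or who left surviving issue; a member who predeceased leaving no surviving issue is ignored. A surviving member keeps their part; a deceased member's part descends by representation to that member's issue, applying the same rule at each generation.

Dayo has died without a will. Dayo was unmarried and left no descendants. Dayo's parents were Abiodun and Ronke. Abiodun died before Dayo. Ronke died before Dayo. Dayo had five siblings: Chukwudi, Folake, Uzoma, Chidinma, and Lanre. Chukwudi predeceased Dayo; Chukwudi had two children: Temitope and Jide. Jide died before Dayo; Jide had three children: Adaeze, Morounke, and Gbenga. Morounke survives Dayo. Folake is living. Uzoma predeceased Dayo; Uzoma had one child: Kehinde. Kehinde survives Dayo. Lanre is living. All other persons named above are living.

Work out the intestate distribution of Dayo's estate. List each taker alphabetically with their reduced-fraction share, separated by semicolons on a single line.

Adaeze 1/30; Chidinma 1/5; Folake 1/5; Gbenga 1/30; Kehinde 1/5; Lanre 1/5; Morounke 1/30; Temitope 1/10

Neither parent survives and there are no descendants, so the estate passes to Dayo's siblings and their issue per stirpes.
The estate is divided into 5 equal shares of 1/5 among Chukwudi, Folake, Uzoma, Chidinma, Lanre.
Chukwudi predeceased; the 1/5 allotted to Chukwudi's branch passes to Chukwudi's issue by representation.
The 1/5 is divided into 2 equal shares of 1/10 among Temitope, Jide.
Temitope is living and takes 1/10.
Jide predeceased; the 1/10 allotted to Jide's branch passes to Jide's issue by representation.
The 1/10 is divided into 3 equal shares of 1/30 among Adaeze, Morounke, Gbenga.
Adaeze is living and takes 1/30.
Morounke is living and takes 1/30.
Gbenga is living and takes 1/30.
Folake is living and takes 1/5.
Uzoma predeceased; the 1/5 allotted to Uzoma's branch passes to Uzoma's issue by representation.
Kehinde is the sole taker at this level and receives the full 1/5.
Chidinma is living and takes 1/5.
Lanre is living and takes 1/5.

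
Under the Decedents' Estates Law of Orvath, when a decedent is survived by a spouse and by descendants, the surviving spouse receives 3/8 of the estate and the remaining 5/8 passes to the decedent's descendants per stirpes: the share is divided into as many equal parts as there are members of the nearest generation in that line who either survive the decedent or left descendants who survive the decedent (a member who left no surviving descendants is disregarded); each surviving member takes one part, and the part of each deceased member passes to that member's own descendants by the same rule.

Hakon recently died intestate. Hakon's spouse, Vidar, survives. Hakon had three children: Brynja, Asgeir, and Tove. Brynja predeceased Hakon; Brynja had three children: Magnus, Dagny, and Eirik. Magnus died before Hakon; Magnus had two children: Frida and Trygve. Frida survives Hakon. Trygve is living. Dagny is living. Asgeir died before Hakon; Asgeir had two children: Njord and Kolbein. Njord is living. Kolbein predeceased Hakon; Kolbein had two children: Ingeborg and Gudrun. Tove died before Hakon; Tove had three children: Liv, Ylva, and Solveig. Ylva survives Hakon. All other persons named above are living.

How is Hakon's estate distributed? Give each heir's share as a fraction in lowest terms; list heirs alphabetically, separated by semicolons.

Vidar, as surviving spouse, takes 3/8.
The remaining 5/8 passes to Hakon's descendants per stirpes.
The 5/8 is divided into 3 equal shares of 5/24 among Brynja, Asgeir, Tove.
Brynja predeceased; the 5/24 allotted to Brynja's branch passes to Brynja's issue by representation.
The 5/24 is divided into 3 equal shares of 5/72 among Magnus, Dagny, Eirik.
Magnus predeceased; the 5/72 allotted to Magnus's branch passes to Magnus's issue by representation.
The 5/72 is divided into 2 equal shares of 5/144 among Frida, Trygve.
Frida is living and takes 5/144.
Trygve is living and takes 5/144.
Dagny is living and takes 5/72.
Eirik is living and takes 5/72.
Asgeir predeceased; the 5/24 allotted to Asgeir's branch passes to Asgeir's issue by representation.
The 5/24 is divided into 2 equal shares of 5/48 among Njord, Kolbein.
Njord is living and takes 5/48.
Kolbein predeceased; the 5/48 allotted to Kolbein's branch passes to Kolbein's issue by representation.
The 5/48 is divided into 2 equal shares of 5/96 among Ingeborg, Gudrun.
Ingeborg is living and takes 5/96.
Gudrun is living and takes 5/96.
Tove predeceased; the 5/24 allotted to Tove's branch passes to Tove's issue by representation.
The 5/24 is divided into 3 equal shares of 5/72 among Liv, Ylva, Solveig.
Liv is living and takes 5/72.
Ylva is living and takes 5/72.
Solveig is living and takes 5/72.

Dagny 5/72; Eirik 5/72; Frida 5/144; Gudrun 5/96; Ingeborg 5/96; Liv 5/72; Njord 5/48; Solveig 5/72; Trygve 5/144; Vidar 3/8; Ylva 5/72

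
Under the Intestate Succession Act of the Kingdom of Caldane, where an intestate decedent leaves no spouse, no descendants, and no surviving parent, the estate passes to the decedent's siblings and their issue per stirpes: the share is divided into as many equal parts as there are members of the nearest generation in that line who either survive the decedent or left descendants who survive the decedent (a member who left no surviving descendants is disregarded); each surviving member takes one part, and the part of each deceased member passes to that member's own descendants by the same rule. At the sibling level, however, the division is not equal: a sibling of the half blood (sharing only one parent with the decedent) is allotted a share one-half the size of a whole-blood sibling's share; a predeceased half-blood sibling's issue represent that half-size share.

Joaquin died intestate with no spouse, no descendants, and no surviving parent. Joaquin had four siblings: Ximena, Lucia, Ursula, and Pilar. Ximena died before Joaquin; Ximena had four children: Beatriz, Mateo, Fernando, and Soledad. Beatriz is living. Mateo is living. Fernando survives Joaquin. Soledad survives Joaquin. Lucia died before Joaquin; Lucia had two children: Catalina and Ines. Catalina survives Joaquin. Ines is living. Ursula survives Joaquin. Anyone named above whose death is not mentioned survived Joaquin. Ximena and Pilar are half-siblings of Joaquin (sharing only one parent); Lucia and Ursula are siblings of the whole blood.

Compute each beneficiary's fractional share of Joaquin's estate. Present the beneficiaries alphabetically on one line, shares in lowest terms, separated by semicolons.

No spouse, descendants, or parent survives, so the estate passes to Joaquin's siblings per stirpes.
Half-blood siblings count for one-half the weight of whole-blood siblings at the initial division.
Dividing 1 in proportion to weights (total weight 3): Ximena (weight 1/2) → 1/6; Lucia (weight 1) → 1/3; Ursula (weight 1) → 1/3; Pilar (weight 1/2) → 1/6.
Ximena predeceased; the 1/6 allotted to Ximena's branch passes to Ximena's issue by representation.
The 1/6 is divided into 4 equal shares of 1/24 among Beatriz, Mateo, Fernando, Soledad.
Beatriz is living and takes 1/24.
Mateo is living and takes 1/24.
Fernando is living and takes 1/24.
Soledad is living and takes 1/24.
Lucia predeceased; the 1/3 allotted to Lucia's branch passes to Lucia's issue by representation.
The 1/3 is divided into 2 equal shares of 1/6 among Catalina, Ines.
Catalina is living and takes 1/6.
Ines is living and takes 1/6.
Ursula is living and takes 1/3.
Pilar is living and takes 1/6.

Beatriz 1/24; Catalina 1/6; Fernando 1/24; Ines 1/6; Mateo 1/24; Pilar 1/6; Soledad 1/24; Ursula 1/3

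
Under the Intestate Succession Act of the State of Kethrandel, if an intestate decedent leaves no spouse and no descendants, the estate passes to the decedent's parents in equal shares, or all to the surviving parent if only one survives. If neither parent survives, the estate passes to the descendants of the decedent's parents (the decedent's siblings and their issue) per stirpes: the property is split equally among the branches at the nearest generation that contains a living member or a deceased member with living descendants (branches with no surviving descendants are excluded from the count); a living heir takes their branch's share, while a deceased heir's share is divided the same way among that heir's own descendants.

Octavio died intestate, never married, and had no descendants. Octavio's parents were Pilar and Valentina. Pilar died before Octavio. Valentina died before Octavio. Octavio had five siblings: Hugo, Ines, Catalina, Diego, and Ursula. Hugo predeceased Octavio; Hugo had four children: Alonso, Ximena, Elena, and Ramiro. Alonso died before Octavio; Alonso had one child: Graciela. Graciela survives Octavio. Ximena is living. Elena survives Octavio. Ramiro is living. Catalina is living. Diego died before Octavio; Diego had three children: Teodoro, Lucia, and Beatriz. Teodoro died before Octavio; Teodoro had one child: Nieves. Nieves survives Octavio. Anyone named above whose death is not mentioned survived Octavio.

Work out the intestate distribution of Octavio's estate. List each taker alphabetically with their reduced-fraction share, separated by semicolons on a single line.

Neither parent survives and there are no descendants, so the estate passes to Octavio's siblings and their issue per stirpes.
The estate is divided into 5 equal shares of 1/5 among Hugo, Ines, Catalina, Diego, Ursula.
Hugo predeceased; the 1/5 allotted to Hugo's branch passes to Hugo's issue by representation.
The 1/5 is divided into 4 equal shares of 1/20 among Alonso, Ximena, Elena, Ramiro.
Alonso predeceased; the 1/20 allotted to Alonso's branch passes to Alonso's issue by representation.
Graciela is the sole taker at this level and receives the full 1/20.
Ximena is living and takes 1/20.
Elena is living and takes 1/20.
Ramiro is living and takes 1/20.
Ines is living and takes 1/5.
Catalina is living and takes 1/5.
Diego predeceased; the 1/5 allotted to Diego's branch passes to Diego's issue by representation.
The 1/5 is divided into 3 equal shares of 1/15 among Teodoro, Lucia, Beatriz.
Teodoro predeceased; the 1/15 allotted to Teodoro's branch passes to Teodoro's issue by representation.
Nieves is the sole taker at this level and receives the full 1/15.
Lucia is living and takes 1/15.
Beatriz is living and takes 1/15.
Ursula is living and takes 1/5.

Beatriz 1/15; Catalina 1/5; Elena 1/20; Graciela 1/20; Ines 1/5; Lucia 1/15; Nieves 1/15; Ramiro 1/20; Ursula 1/5; Ximena 1/20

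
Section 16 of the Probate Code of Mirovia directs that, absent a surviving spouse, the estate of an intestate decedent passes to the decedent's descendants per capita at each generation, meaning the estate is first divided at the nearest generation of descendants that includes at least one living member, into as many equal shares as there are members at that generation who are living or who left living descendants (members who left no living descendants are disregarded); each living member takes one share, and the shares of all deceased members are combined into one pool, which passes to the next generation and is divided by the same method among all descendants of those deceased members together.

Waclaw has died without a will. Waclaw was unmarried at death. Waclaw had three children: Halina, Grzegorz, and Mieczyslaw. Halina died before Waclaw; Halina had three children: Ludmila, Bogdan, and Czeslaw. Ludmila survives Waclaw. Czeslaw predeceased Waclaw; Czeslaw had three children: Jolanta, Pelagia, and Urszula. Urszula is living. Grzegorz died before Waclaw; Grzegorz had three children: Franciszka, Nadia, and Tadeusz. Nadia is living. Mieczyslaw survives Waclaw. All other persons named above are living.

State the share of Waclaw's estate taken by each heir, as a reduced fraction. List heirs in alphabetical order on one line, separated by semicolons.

There is no surviving spouse, so the entire estate passes to Waclaw's descendants per capita at each generation.
At generation 1 (Halina, Grzegorz, Mieczyslaw) there are 3 shares of (1)/3 = 1/3 each.
Living: Mieczyslaw — each takes 1/3.
Deceased: Halina and Grzegorz. Their combined 2/3 is pooled and carried to generation 2.
At generation 2 (Ludmila, Bogdan, Czeslaw, Franciszka, Nadia, Tadeusz) there are 6 shares of (2/3)/6 = 1/9 each.
Living: Ludmila, Bogdan, Franciszka, Nadia, and Tadeusz — each takes 1/9.
Deceased: Czeslaw. That 1/9 share is carried to generation 3.
At generation 3 (Jolanta, Pelagia, Urszula) there are 3 shares of (1/9)/3 = 1/27 each.
Living: Jolanta, Pelagia, and Urszula — each takes 1/27.

Bogdan 1/9; Franciszka 1/9; Jolanta 1/27; Ludmila 1/9; Mieczyslaw 1/3; Nadia 1/9; Pelagia 1/27; Tadeusz 1/9; Urszula 1/27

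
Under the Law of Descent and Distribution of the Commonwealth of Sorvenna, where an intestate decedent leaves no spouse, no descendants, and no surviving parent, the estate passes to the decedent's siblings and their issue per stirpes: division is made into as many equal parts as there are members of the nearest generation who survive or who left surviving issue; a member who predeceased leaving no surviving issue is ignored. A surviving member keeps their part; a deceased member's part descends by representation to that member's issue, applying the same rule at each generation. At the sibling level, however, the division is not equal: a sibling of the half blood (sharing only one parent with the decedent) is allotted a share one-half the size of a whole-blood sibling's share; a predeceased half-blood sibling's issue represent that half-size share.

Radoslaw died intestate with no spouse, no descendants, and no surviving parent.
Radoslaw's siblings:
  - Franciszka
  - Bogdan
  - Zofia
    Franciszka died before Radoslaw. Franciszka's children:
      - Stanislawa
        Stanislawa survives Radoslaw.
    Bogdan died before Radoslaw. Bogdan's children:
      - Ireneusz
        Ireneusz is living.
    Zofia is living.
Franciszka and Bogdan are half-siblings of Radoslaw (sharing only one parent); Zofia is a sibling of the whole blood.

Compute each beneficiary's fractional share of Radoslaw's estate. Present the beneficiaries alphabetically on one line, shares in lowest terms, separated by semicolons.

Ireneusz 1/4; Stanislawa 1/4; Zofia 1/2

No spouse, descendants, or parent survives, so the estate passes to Radoslaw's siblings per stirpes.
Half-blood siblings count for one-half the weight of whole-blood siblings at the initial division.
Dividing 1 in proportion to weights (total weight 2): Franciszka (weight 1/2) → 1/4; Bogdan (weight 1/2) → 1/4; Zofia (weight 1) → 1/2.
Franciszka predeceased; the 1/4 allotted to Franciszka's branch passes to Franciszka's issue by representation.
Stanislawa is the sole taker at this level and receives the full 1/4.
Bogdan predeceased; the 1/4 allotted to Bogdan's branch passes to Bogdan's issue by representation.
Ireneusz is the sole taker at this level and receives the full 1/4.
Zofia is living and takes 1/2.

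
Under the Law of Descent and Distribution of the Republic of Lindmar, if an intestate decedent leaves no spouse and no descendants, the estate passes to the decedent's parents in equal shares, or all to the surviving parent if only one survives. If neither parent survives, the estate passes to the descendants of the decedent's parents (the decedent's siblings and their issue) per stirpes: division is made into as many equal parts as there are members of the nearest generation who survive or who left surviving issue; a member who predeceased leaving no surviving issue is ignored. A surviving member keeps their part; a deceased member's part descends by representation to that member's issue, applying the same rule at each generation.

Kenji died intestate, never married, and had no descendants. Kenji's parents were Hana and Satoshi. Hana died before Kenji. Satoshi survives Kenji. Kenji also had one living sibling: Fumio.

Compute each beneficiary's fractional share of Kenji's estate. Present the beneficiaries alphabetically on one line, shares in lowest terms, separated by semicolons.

Only one parent, Satoshi, survives, so Satoshi takes the entire estate. The siblings take nothing because a surviving parent has priority.

Satoshi 1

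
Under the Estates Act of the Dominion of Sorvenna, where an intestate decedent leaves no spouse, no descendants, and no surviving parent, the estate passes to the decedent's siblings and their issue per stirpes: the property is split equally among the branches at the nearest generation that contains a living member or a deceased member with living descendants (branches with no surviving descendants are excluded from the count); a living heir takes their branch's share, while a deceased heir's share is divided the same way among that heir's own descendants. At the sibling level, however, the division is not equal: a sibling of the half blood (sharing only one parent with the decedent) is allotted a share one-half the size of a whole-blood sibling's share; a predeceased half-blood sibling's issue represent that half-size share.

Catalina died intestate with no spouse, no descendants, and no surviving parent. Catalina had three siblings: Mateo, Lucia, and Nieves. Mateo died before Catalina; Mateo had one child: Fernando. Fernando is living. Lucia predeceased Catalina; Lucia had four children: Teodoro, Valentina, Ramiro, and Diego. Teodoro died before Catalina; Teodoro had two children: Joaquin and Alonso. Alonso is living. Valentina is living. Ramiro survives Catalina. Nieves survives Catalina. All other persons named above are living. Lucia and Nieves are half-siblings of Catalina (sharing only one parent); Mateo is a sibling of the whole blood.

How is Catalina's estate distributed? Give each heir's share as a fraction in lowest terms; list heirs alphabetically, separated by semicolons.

No spouse, descendants, or parent survives, so the estate passes to Catalina's siblings per stirpes.
Half-blood siblings count for one-half the weight of whole-blood siblings at the initial division.
Dividing 1 in proportion to weights (total weight 2): Mateo (weight 1) → 1/2; Lucia (weight 1/2) → 1/4; Nieves (weight 1/2) → 1/4.
Mateo predeceased; the 1/2 allotted to Mateo's branch passes to Mateo's issue by representation.
Fernando is the sole taker at this level and receives the full 1/2.
Lucia predeceased; the 1/4 allotted to Lucia's branch passes to Lucia's issue by representation.
The 1/4 is divided into 4 equal shares of 1/16 among Teodoro, Valentina, Ramiro, Diego.
Teodoro predeceased; the 1/16 allotted to Teodoro's branch passes to Teodoro's issue by representation.
The 1/16 is divided into 2 equal shares of 1/32 among Joaquin, Alonso.
Joaquin is living and takes 1/32.
Alonso is living and takes 1/32.
Valentina is living and takes 1/16.
Ramiro is living and takes 1/16.
Diego is living and takes 1/16.
Nieves is living and takes 1/4.

Alonso 1/32; Diego 1/16; Fernando 1/2; Joaquin 1/32; Nieves 1/4; Ramiro 1/16; Valentina 1/16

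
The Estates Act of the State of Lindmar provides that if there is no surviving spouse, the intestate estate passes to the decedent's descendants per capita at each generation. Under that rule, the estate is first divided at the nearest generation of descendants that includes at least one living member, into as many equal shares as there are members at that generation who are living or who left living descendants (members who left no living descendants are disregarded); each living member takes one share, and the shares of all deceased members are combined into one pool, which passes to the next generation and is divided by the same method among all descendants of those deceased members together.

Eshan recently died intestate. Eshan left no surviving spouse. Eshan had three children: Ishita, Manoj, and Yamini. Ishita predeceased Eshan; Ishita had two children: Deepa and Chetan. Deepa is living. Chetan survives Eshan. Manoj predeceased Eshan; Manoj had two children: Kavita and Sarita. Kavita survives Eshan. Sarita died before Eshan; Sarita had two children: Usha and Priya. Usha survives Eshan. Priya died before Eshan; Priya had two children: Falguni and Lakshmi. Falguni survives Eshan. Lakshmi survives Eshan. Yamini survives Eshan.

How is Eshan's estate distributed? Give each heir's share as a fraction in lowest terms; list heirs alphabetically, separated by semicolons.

There is no surviving spouse, so the entire estate passes to Eshan's descendants per capita at each generation.
At generation 1 (Ishita, Manoj, Yamini) there are 3 shares of (1)/3 = 1/3 each.
Living: Yamini — each takes 1/3.
Deceased: Ishita and Manoj. Their combined 2/3 is pooled and carried to generation 2.
At generation 2 (Deepa, Chetan, Kavita, Sarita) there are 4 shares of (2/3)/4 = 1/6 each.
Living: Deepa, Chetan, and Kavita — each takes 1/6.
Deceased: Sarita. That 1/6 share is carried to generation 3.
At generation 3 (Usha, Priya) there are 2 shares of (1/6)/2 = 1/12 each.
Living: Usha — each takes 1/12.
Deceased: Priya. That 1/12 share is carried to generation 4.
At generation 4 (Falguni, Lakshmi) there are 2 shares of (1/12)/2 = 1/24 each.
Living: Falguni and Lakshmi — each takes 1/24.

Chetan 1/6; Deepa 1/6; Falguni 1/24; Kavita 1/6; Lakshmi 1/24; Usha 1/12; Yamini 1/3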